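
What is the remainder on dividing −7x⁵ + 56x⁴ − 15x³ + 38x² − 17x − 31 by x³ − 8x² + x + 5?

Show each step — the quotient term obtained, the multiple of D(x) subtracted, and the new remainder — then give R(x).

Step 1: lead(−7x⁵ + 56x⁴ − 15x³ + 38x² − 17x − 31) ÷ lead(D) = −7x⁵ ÷ x³ = −7x². Subtract (−7x²)·D = −7x⁵ + 56x⁴ − 7x³ − 35x². Remainder: −8x³ + 73x² − 17x − 31.
Step 2: lead(−8x³ + 73x² − 17x − 31) ÷ lead(D) = −8x³ ÷ x³ = −8. Subtract (−8)·D = −8x³ + 64x² − 8x − 40. Remainder: 9x² − 9x + 9.

R(x) = 9x² − 9x + 9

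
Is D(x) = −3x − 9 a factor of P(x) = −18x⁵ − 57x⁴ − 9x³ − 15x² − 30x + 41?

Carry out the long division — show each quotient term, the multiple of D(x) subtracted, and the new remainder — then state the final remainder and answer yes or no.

Step 1: lead(−18x⁵ − 57x⁴ − 9x³ − 15x² − 30x + 41) ÷ lead(D) = −18x⁵ ÷ −3x = 6x⁴. Subtract (6x⁴)·D = −18x⁵ − 54x⁴. Remainder: −3x⁴ − 9x³ − 15x² − 30x + 41.
Step 2: lead(−3x⁴ − 9x³ − 15x² − 30x + 41) ÷ lead(D) = −3x⁴ ÷ −3x = x³. Subtract (x³)·D = −3x⁴ − 9x³. Remainder: −15x² − 30x + 41.
Step 3: lead(−15x² − 30x + 41) ÷ lead(D) = −15x² ÷ −3x = 5x. Subtract (5x)·D = −15x² − 45x. Remainder: 15x + 41.
Step 4: lead(15x + 41) ÷ lead(D) = 15x ÷ −3x = −5. Subtract (−5)·D = 15x + 45. Remainder: −4.

R(x) = −4, so D(x) is not a factor of P(x). no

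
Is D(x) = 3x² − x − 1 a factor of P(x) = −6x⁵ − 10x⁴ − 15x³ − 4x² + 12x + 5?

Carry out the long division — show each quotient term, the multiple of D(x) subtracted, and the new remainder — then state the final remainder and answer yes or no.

Step 1: lead(−6x⁵ − 10x⁴ − 15x³ − 4x² + 12x + 5) ÷ lead(D) = −6x⁵ ÷ 3x² = −2x³. Subtract (−2x³)·D = −6x⁵ + 2x⁴ + 2x³. Remainder: −12x⁴ − 17x³ − 4x² + 12x + 5.
Step 2: lead(−12x⁴ − 17x³ − 4x² + 12x + 5) ÷ lead(D) = −12x⁴ ÷ 3x² = −4x². Subtract (−4x²)·D = −12x⁴ + 4x³ + 4x². Remainder: −21x³ − 8x² + 12x + 5.
Step 3: lead(−21x³ − 8x² + 12x + 5) ÷ lead(D) = −21x³ ÷ 3x² = −7x. Subtract (−7x)·D = −21x³ + 7x² + 7x. Remainder: −15x² + 5x + 5.
Step 4: lead(−15x² + 5x + 5) ÷ lead(D) = −15x² ÷ 3x² = −5. Subtract (−5)·D = −15x² + 5x + 5. Remainder: 0.

R(x) = 0, so D(x) is a factor of P(x). yes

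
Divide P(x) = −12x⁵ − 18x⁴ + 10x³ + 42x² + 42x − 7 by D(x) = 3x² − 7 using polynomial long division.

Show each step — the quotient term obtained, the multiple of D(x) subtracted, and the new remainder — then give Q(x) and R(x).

Step 1: lead(−12x⁵ − 18x⁴ + 10x³ + 42x² + 42x − 7) ÷ lead(D) = −12x⁵ ÷ 3x² = −4x³. Subtract (−4x³)·D = −12x⁵ + 28x³. Remainder: −18x⁴ − 18x³ + 42x² + 42x − 7.
Step 2: lead(−18x⁴ − 18x³ + 42x² + 42x − 7) ÷ lead(D) = −18x⁴ ÷ 3x² = −6x². Subtract (−6x²)·D = −18x⁴ + 42x². Remainder: −18x³ + 42x − 7.
Step 3: lead(−18x³ + 42x − 7) ÷ lead(D) = −18x³ ÷ 3x² = −6x. Subtract (−6x)·D = −18x³ + 42x. Remainder: −7.

Q(x) = −4x³ − 6x² − 6x; R(x) = −7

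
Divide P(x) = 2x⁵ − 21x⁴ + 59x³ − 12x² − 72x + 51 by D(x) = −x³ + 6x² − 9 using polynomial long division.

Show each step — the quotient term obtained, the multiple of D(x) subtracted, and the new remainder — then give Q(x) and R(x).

Q(x) = −2x² + 9x − 5; R(x) = 9x + 6

Step 1: lead(2x⁵ − 21x⁴ + 59x³ − 12x² − 72x + 51) ÷ lead(D) = 2x⁵ ÷ −x³ = −2x². Subtract (−2x²)·D = 2x⁵ − 12x⁴ + 18x². Remainder: −9x⁴ + 59x³ − 30x² − 72x + 51.
Step 2: lead(−9x⁴ + 59x³ − 30x² − 72x + 51) ÷ lead(D) = −9x⁴ ÷ −x³ = 9x. Subtract (9x)·D = −9x⁴ + 54x³ − 81x. Remainder: 5x³ − 30x² + 9x + 51.
Step 3: lead(5x³ − 30x² + 9x + 51) ÷ lead(D) = 5x³ ÷ −x³ = −5. Subtract (−5)·D = 5x³ − 30x² + 45. Remainder: 9x + 6.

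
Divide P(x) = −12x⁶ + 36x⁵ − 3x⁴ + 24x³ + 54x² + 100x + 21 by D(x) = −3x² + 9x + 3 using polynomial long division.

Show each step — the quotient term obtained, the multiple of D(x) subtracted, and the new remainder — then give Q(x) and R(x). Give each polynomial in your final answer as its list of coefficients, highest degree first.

Step 1: lead(−12x⁶ + 36x⁵ − 3x⁴ + 24x³ + 54x² + 100x + 21) ÷ lead(D) = −12x⁶ ÷ −3x² = 4x⁴. Subtract (4x⁴)·D = −12x⁶ + 36x⁵ + 12x⁴. Remainder: −15x⁴ + 24x³ + 54x² + 100x + 21.
Step 2: lead(−15x⁴ + 24x³ + 54x² + 100x + 21) ÷ lead(D) = −15x⁴ ÷ −3x² = 5x². Subtract (5x²)·D = −15x⁴ + 45x³ + 15x². Remainder: −21x³ + 39x² + 100x + 21.
Step 3: lead(−21x³ + 39x² + 100x + 21) ÷ lead(D) = −21x³ ÷ −3x² = 7x. Subtract (7x)·D = −21x³ + 63x² + 21x. Remainder: −24x² + 79x + 21.
Step 4: lead(−24x² + 79x + 21) ÷ lead(D) = −24x² ÷ −3x² = 8. Subtract (8)·D = −24x² + 72x + 24. Remainder: 7x − 3.

Q = [4, 0, 5, 7, 8]; R = [7, -3]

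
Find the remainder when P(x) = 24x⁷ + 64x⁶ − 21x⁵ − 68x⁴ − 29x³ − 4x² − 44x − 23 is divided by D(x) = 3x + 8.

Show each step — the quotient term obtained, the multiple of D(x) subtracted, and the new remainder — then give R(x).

R(x) = 9

Step 1: lead(24x⁷ + 64x⁶ − 21x⁵ − 68x⁴ − 29x³ − 4x² − 44x − 23) ÷ lead(D) = 24x⁷ ÷ 3x = 8x⁶. Subtract (8x⁶)·D = 24x⁷ + 64x⁶. Remainder: −21x⁵ − 68x⁴ − 29x³ − 4x² − 44x − 23.
Step 2: lead(−21x⁵ − 68x⁴ − 29x³ − 4x² − 44x − 23) ÷ lead(D) = −21x⁵ ÷ 3x = −7x⁴. Subtract (−7x⁴)·D = −21x⁵ − 56x⁴. Remainder: −12x⁴ − 29x³ − 4x² − 44x − 23.
Step 3: lead(−12x⁴ − 29x³ − 4x² − 44x − 23) ÷ lead(D) = −12x⁴ ÷ 3x = −4x³. Subtract (−4x³)·D = −12x⁴ − 32x³. Remainder: 3x³ − 4x² − 44x − 23.
Step 4: lead(3x³ − 4x² − 44x − 23) ÷ lead(D) = 3x³ ÷ 3x = x². Subtract (x²)·D = 3x³ + 8x². Remainder: −12x² − 44x − 23.
Step 5: lead(−12x² − 44x − 23) ÷ lead(D) = −12x² ÷ 3x = −4x. Subtract (−4x)·D = −12x² − 32x. Remainder: −12x − 23.
Step 6: lead(−12x − 23) ÷ lead(D) = −12x ÷ 3x = −4. Subtract (−4)·D = −12x − 32. Remainder: 9.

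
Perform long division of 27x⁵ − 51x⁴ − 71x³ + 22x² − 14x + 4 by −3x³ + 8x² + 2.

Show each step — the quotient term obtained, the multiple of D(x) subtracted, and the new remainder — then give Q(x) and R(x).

Q(x) = −9x² − 7x + 5; R(x) = −6

Step 1: lead(27x⁵ − 51x⁴ − 71x³ + 22x² − 14x + 4) ÷ lead(D) = 27x⁵ ÷ −3x³ = −9x². Subtract (−9x²)·D = 27x⁵ − 72x⁴ − 18x². Remainder: 21x⁴ − 71x³ + 40x² − 14x + 4.
Step 2: lead(21x⁴ − 71x³ + 40x² − 14x + 4) ÷ lead(D) = 21x⁴ ÷ −3x³ = −7x. Subtract (−7x)·D = 21x⁴ − 56x³ − 14x. Remainder: −15x³ + 40x² + 4.
Step 3: lead(−15x³ + 40x² + 4) ÷ lead(D) = −15x³ ÷ −3x³ = 5. Subtract (5)·D = −15x³ + 40x² + 10. Remainder: −6.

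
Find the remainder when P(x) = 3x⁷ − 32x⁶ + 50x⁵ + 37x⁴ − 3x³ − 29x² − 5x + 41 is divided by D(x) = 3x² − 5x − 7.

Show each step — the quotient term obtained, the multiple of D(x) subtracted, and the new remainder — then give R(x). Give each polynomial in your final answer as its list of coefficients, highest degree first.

R = [-1]

Step 1: lead(3x⁷ − 32x⁶ + 50x⁵ + 37x⁴ − 3x³ − 29x² − 5x + 41) ÷ lead(D) = 3x⁷ ÷ 3x² = x⁵. Subtract (x⁵)·D = 3x⁷ − 5x⁶ − 7x⁵. Remainder: −27x⁶ + 57x⁵ + 37x⁴ − 3x³ − 29x² − 5x + 41.
Step 2: lead(−27x⁶ + 57x⁵ + 37x⁴ − 3x³ − 29x² − 5x + 41) ÷ lead(D) = −27x⁶ ÷ 3x² = −9x⁴. Subtract (−9x⁴)·D = −27x⁶ + 45x⁵ + 63x⁴. Remainder: 12x⁵ − 26x⁴ − 3x³ − 29x² − 5x + 41.
Step 3: lead(12x⁵ − 26x⁴ − 3x³ − 29x² − 5x + 41) ÷ lead(D) = 12x⁵ ÷ 3x² = 4x³. Subtract (4x³)·D = 12x⁵ − 20x⁴ − 28x³. Remainder: −6x⁴ + 25x³ − 29x² − 5x + 41.
Step 4: lead(−6x⁴ + 25x³ − 29x² − 5x + 41) ÷ lead(D) = −6x⁴ ÷ 3x² = −2x². Subtract (−2x²)·D = −6x⁴ + 10x³ + 14x². Remainder: 15x³ − 43x² − 5x + 41.
Step 5: lead(15x³ − 43x² − 5x + 41) ÷ lead(D) = 15x³ ÷ 3x² = 5x. Subtract (5x)·D = 15x³ − 25x² − 35x. Remainder: −18x² + 30x + 41.
Step 6: lead(−18x² + 30x + 41) ÷ lead(D) = −18x² ÷ 3x² = −6. Subtract (−6)·D = −18x² + 30x + 42. Remainder: −1.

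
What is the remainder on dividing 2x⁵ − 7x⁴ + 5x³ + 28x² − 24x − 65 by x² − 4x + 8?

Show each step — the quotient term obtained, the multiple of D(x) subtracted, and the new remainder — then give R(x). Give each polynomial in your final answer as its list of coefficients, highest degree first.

R = [-1]

Step 1: lead(2x⁵ − 7x⁴ + 5x³ + 28x² − 24x − 65) ÷ lead(D) = 2x⁵ ÷ x² = 2x³. Subtract (2x³)·D = 2x⁵ − 8x⁴ + 16x³. Remainder: x⁴ − 11x³ + 28x² − 24x − 65.
Step 2: lead(x⁴ − 11x³ + 28x² − 24x − 65) ÷ lead(D) = x⁴ ÷ x² = x². Subtract (x²)·D = x⁴ − 4x³ + 8x². Remainder: −7x³ + 20x² − 24x − 65.
Step 3: lead(−7x³ + 20x² − 24x − 65) ÷ lead(D) = −7x³ ÷ x² = −7x. Subtract (−7x)·D = −7x³ + 28x² − 56x. Remainder: −8x² + 32x − 65.
Step 4: lead(−8x² + 32x − 65) ÷ lead(D) = −8x² ÷ x² = −8. Subtract (−8)·D = −8x² + 32x − 64. Remainder: −1.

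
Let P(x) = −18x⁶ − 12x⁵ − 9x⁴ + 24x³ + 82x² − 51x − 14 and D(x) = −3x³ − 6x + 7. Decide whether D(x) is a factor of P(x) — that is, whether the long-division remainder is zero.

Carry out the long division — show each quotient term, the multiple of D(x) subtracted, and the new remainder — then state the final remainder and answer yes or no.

R(x) = 0, so D(x) is a factor of P(x). yes

Step 1: lead(−18x⁶ − 12x⁵ − 9x⁴ + 24x³ + 82x² − 51x − 14) ÷ lead(D) = −18x⁶ ÷ −3x³ = 6x³. Subtract (6x³)·D = −18x⁶ − 36x⁴ + 42x³. Remainder: −12x⁵ + 27x⁴ − 18x³ + 82x² − 51x − 14.
Step 2: lead(−12x⁵ + 27x⁴ − 18x³ + 82x² − 51x − 14) ÷ lead(D) = −12x⁵ ÷ −3x³ = 4x². Subtract (4x²)·D = −12x⁵ − 24x³ + 28x². Remainder: 27x⁴ + 6x³ + 54x² − 51x − 14.
Step 3: lead(27x⁴ + 6x³ + 54x² − 51x − 14) ÷ lead(D) = 27x⁴ ÷ −3x³ = −9x. Subtract (−9x)·D = 27x⁴ + 54x² − 63x. Remainder: 6x³ + 12x − 14.
Step 4: lead(6x³ + 12x − 14) ÷ lead(D) = 6x³ ÷ −3x³ = −2. Subtract (−2)·D = 6x³ + 12x − 14. Remainder: 0.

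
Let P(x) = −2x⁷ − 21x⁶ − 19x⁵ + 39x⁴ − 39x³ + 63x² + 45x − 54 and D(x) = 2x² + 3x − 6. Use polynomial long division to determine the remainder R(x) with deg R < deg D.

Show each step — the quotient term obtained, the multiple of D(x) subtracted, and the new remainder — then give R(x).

Step 1: lead(−2x⁷ − 21x⁶ − 19x⁵ + 39x⁴ − 39x³ + 63x² + 45x − 54) ÷ lead(D) = −2x⁷ ÷ 2x² = −x⁵. Subtract (−x⁵)·D = −2x⁷ − 3x⁶ + 6x⁵. Remainder: −18x⁶ − 25x⁵ + 39x⁴ − 39x³ + 63x² + 45x − 54.
Step 2: lead(−18x⁶ − 25x⁵ + 39x⁴ − 39x³ + 63x² + 45x − 54) ÷ lead(D) = −18x⁶ ÷ 2x² = −9x⁴. Subtract (−9x⁴)·D = −18x⁶ − 27x⁵ + 54x⁴. Remainder: 2x⁵ − 15x⁴ − 39x³ + 63x² + 45x − 54.
Step 3: lead(2x⁵ − 15x⁴ − 39x³ + 63x² + 45x − 54) ÷ lead(D) = 2x⁵ ÷ 2x² = x³. Subtract (x³)·D = 2x⁵ + 3x⁴ − 6x³. Remainder: −18x⁴ − 33x³ + 63x² + 45x − 54.
Step 4: lead(−18x⁴ − 33x³ + 63x² + 45x − 54) ÷ lead(D) = −18x⁴ ÷ 2x² = −9x². Subtract (−9x²)·D = −18x⁴ − 27x³ + 54x². Remainder: −6x³ + 9x² + 45x − 54.
Step 5: lead(−6x³ + 9x² + 45x − 54) ÷ lead(D) = −6x³ ÷ 2x² = −3x. Subtract (−3x)·D = −6x³ − 9x² + 18x. Remainder: 18x² + 27x − 54.
Step 6: lead(18x² + 27x − 54) ÷ lead(D) = 18x² ÷ 2x² = 9. Subtract (9)·D = 18x² + 27x − 54. Remainder: 0.

R(x) = 0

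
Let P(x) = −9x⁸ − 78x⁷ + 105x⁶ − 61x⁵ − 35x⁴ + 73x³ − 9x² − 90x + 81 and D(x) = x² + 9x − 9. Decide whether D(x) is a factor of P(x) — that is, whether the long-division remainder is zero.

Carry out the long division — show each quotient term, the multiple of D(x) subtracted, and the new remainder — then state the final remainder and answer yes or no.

Step 1: lead(−9x⁸ − 78x⁷ + 105x⁶ − 61x⁵ − 35x⁴ + 73x³ − 9x² − 90x + 81) ÷ lead(D) = −9x⁸ ÷ x² = −9x⁶. Subtract (−9x⁶)·D = −9x⁸ − 81x⁷ + 81x⁶. Remainder: 3x⁷ + 24x⁶ − 61x⁵ − 35x⁴ + 73x³ − 9x² − 90x + 81.
Step 2: lead(3x⁷ + 24x⁶ − 61x⁵ − 35x⁴ + 73x³ − 9x² − 90x + 81) ÷ lead(D) = 3x⁷ ÷ x² = 3x⁵. Subtract (3x⁵)·D = 3x⁷ + 27x⁶ − 27x⁵. Remainder: −3x⁶ − 34x⁵ − 35x⁴ + 73x³ − 9x² − 90x + 81.
Step 3: lead(−3x⁶ − 34x⁵ − 35x⁴ + 73x³ − 9x² − 90x + 81) ÷ lead(D) = −3x⁶ ÷ x² = −3x⁴. Subtract (−3x⁴)·D = −3x⁶ − 27x⁵ + 27x⁴. Remainder: −7x⁵ − 62x⁴ + 73x³ − 9x² − 90x + 81.
Step 4: lead(−7x⁵ − 62x⁴ + 73x³ − 9x² − 90x + 81) ÷ lead(D) = −7x⁵ ÷ x² = −7x³. Subtract (−7x³)·D = −7x⁵ − 63x⁴ + 63x³. Remainder: x⁴ + 10x³ − 9x² − 90x + 81.
Step 5: lead(x⁴ + 10x³ − 9x² − 90x + 81) ÷ lead(D) = x⁴ ÷ x² = x². Subtract (x²)·D = x⁴ + 9x³ − 9x². Remainder: x³ − 90x + 81.
Step 6: lead(x³ − 90x + 81) ÷ lead(D) = x³ ÷ x² = x. Subtract (x)·D = x³ + 9x² − 9x. Remainder: −9x² − 81x + 81.
Step 7: lead(−9x² − 81x + 81) ÷ lead(D) = −9x² ÷ x² = −9. Subtract (−9)·D = −9x² − 81x + 81. Remainder: 0.

R(x) = 0, so D(x) is a factor of P(x). yes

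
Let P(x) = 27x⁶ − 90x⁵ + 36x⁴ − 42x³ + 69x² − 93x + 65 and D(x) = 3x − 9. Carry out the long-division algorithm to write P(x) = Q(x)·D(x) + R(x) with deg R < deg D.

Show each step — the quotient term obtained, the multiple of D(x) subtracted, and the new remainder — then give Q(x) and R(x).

Step 1: lead(27x⁶ − 90x⁵ + 36x⁴ − 42x³ + 69x² − 93x + 65) ÷ lead(D) = 27x⁶ ÷ 3x = 9x⁵. Subtract (9x⁵)·D = 27x⁶ − 81x⁵. Remainder: −9x⁵ + 36x⁴ − 42x³ + 69x² − 93x + 65.
Step 2: lead(−9x⁵ + 36x⁴ − 42x³ + 69x² − 93x + 65) ÷ lead(D) = −9x⁵ ÷ 3x = −3x⁴. Subtract (−3x⁴)·D = −9x⁵ + 27x⁴. Remainder: 9x⁴ − 42x³ + 69x² − 93x + 65.
Step 3: lead(9x⁴ − 42x³ + 69x² − 93x + 65) ÷ lead(D) = 9x⁴ ÷ 3x = 3x³. Subtract (3x³)·D = 9x⁴ − 27x³. Remainder: −15x³ + 69x² − 93x + 65.
Step 4: lead(−15x³ + 69x² − 93x + 65) ÷ lead(D) = −15x³ ÷ 3x = −5x². Subtract (−5x²)·D = −15x³ + 45x². Remainder: 24x² − 93x + 65.
Step 5: lead(24x² − 93x + 65) ÷ lead(D) = 24x² ÷ 3x = 8x. Subtract (8x)·D = 24x² − 72x. Remainder: −21x + 65.
Step 6: lead(−21x + 65) ÷ lead(D) = −21x ÷ 3x = −7. Subtract (−7)·D = −21x + 63. Remainder: 2.

Q(x) = 9x⁵ − 3x⁴ + 3x³ − 5x² + 8x − 7; R(x) = 2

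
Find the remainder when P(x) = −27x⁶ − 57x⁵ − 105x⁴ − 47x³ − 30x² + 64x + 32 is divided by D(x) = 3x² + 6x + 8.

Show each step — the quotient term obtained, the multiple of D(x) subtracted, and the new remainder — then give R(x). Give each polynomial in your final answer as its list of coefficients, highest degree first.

Step 1: lead(−27x⁶ − 57x⁵ − 105x⁴ − 47x³ − 30x² + 64x + 32) ÷ lead(D) = −27x⁶ ÷ 3x² = −9x⁴. Subtract (−9x⁴)·D = −27x⁶ − 54x⁵ − 72x⁴. Remainder: −3x⁵ − 33x⁴ − 47x³ − 30x² + 64x + 32.
Step 2: lead(−3x⁵ − 33x⁴ − 47x³ − 30x² + 64x + 32) ÷ lead(D) = −3x⁵ ÷ 3x² = −x³. Subtract (−x³)·D = −3x⁵ − 6x⁴ − 8x³. Remainder: −27x⁴ − 39x³ − 30x² + 64x + 32.
Step 3: lead(−27x⁴ − 39x³ − 30x² + 64x + 32) ÷ lead(D) = −27x⁴ ÷ 3x² = −9x². Subtract (−9x²)·D = −27x⁴ − 54x³ − 72x². Remainder: 15x³ + 42x² + 64x + 32.
Step 4: lead(15x³ + 42x² + 64x + 32) ÷ lead(D) = 15x³ ÷ 3x² = 5x. Subtract (5x)·D = 15x³ + 30x² + 40x. Remainder: 12x² + 24x + 32.
Step 5: lead(12x² + 24x + 32) ÷ lead(D) = 12x² ÷ 3x² = 4. Subtract (4)·D = 12x² + 24x + 32. Remainder: 0.

R = [0]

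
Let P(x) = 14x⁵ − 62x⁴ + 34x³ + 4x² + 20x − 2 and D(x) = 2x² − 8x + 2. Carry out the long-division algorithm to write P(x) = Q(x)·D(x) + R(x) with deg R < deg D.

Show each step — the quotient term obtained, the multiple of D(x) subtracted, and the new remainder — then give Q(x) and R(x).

Step 1: lead(14x⁵ − 62x⁴ + 34x³ + 4x² + 20x − 2) ÷ lead(D) = 14x⁵ ÷ 2x² = 7x³. Subtract (7x³)·D = 14x⁵ − 56x⁴ + 14x³. Remainder: −6x⁴ + 20x³ + 4x² + 20x − 2.
Step 2: lead(−6x⁴ + 20x³ + 4x² + 20x − 2) ÷ lead(D) = −6x⁴ ÷ 2x² = −3x². Subtract (−3x²)·D = −6x⁴ + 24x³ − 6x². Remainder: −4x³ + 10x² + 20x − 2.
Step 3: lead(−4x³ + 10x² + 20x − 2) ÷ lead(D) = −4x³ ÷ 2x² = −2x. Subtract (−2x)·D = −4x³ + 16x² − 4x. Remainder: −6x² + 24x − 2.
Step 4: lead(−6x² + 24x − 2) ÷ lead(D) = −6x² ÷ 2x² = −3. Subtract (−3)·D = −6x² + 24x − 6. Remainder: 4.

Q(x) = 7x³ − 3x² − 2x − 3; R(x) = 4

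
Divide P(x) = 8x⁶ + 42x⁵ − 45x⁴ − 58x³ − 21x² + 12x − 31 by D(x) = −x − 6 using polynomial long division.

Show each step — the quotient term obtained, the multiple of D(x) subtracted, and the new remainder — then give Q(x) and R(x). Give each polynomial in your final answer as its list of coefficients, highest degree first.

Q = [-8, 6, 9, 4, -3, 6]; R = [5]

Step 1: lead(8x⁶ + 42x⁵ − 45x⁴ − 58x³ − 21x² + 12x − 31) ÷ lead(D) = 8x⁶ ÷ −x = −8x⁵. Subtract (−8x⁵)·D = 8x⁶ + 48x⁵. Remainder: −6x⁵ − 45x⁴ − 58x³ − 21x² + 12x − 31.
Step 2: lead(−6x⁵ − 45x⁴ − 58x³ − 21x² + 12x − 31) ÷ lead(D) = −6x⁵ ÷ −x = 6x⁴. Subtract (6x⁴)·D = −6x⁵ − 36x⁴. Remainder: −9x⁴ − 58x³ − 21x² + 12x − 31.
Step 3: lead(−9x⁴ − 58x³ − 21x² + 12x − 31) ÷ lead(D) = −9x⁴ ÷ −x = 9x³. Subtract (9x³)·D = −9x⁴ − 54x³. Remainder: −4x³ − 21x² + 12x − 31.
Step 4: lead(−4x³ − 21x² + 12x − 31) ÷ lead(D) = −4x³ ÷ −x = 4x². Subtract (4x²)·D = −4x³ − 24x². Remainder: 3x² + 12x − 31.
Step 5: lead(3x² + 12x − 31) ÷ lead(D) = 3x² ÷ −x = −3x. Subtract (−3x)·D = 3x² + 18x. Remainder: −6x − 31.
Step 6: lead(−6x − 31) ÷ lead(D) = −6x ÷ −x = 6. Subtract (6)·D = −6x − 36. Remainder: 5.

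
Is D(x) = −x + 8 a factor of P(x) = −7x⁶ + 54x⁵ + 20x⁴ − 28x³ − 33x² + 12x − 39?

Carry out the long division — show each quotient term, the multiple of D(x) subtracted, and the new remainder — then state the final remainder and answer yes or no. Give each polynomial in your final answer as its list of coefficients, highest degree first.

R = [-7], so D(x) is not a factor of P(x). no

Step 1: lead(−7x⁶ + 54x⁵ + 20x⁴ − 28x³ − 33x² + 12x − 39) ÷ lead(D) = −7x⁶ ÷ −x = 7x⁵. Subtract (7x⁵)·D = −7x⁶ + 56x⁵. Remainder: −2x⁵ + 20x⁴ − 28x³ − 33x² + 12x − 39.
Step 2: lead(−2x⁵ + 20x⁴ − 28x³ − 33x² + 12x − 39) ÷ lead(D) = −2x⁵ ÷ −x = 2x⁴. Subtract (2x⁴)·D = −2x⁵ + 16x⁴. Remainder: 4x⁴ − 28x³ − 33x² + 12x − 39.
Step 3: lead(4x⁴ − 28x³ − 33x² + 12x − 39) ÷ lead(D) = 4x⁴ ÷ −x = −4x³. Subtract (−4x³)·D = 4x⁴ − 32x³. Remainder: 4x³ − 33x² + 12x − 39.
Step 4: lead(4x³ − 33x² + 12x − 39) ÷ lead(D) = 4x³ ÷ −x = −4x². Subtract (−4x²)·D = 4x³ − 32x². Remainder: −x² + 12x − 39.
Step 5: lead(−x² + 12x − 39) ÷ lead(D) = −x² ÷ −x = x. Subtract (x)·D = −x² + 8x. Remainder: 4x − 39.
Step 6: lead(4x − 39) ÷ lead(D) = 4x ÷ −x = −4. Subtract (−4)·D = 4x − 32. Remainder: −7.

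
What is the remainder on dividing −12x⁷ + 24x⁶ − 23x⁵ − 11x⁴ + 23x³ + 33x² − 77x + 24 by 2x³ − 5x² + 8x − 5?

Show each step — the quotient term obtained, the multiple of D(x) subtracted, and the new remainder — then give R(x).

R(x) = −4x² − 9x − 6

Step 1: lead(−12x⁷ + 24x⁶ − 23x⁵ − 11x⁴ + 23x³ + 33x² − 77x + 24) ÷ lead(D) = −12x⁷ ÷ 2x³ = −6x⁴. Subtract (−6x⁴)·D = −12x⁷ + 30x⁶ − 48x⁵ + 30x⁴. Remainder: −6x⁶ + 25x⁵ − 41x⁴ + 23x³ + 33x² − 77x + 24.
Step 2: lead(−6x⁶ + 25x⁵ − 41x⁴ + 23x³ + 33x² − 77x + 24) ÷ lead(D) = −6x⁶ ÷ 2x³ = −3x³. Subtract (−3x³)·D = −6x⁶ + 15x⁵ − 24x⁴ + 15x³. Remainder: 10x⁵ − 17x⁴ + 8x³ + 33x² − 77x + 24.
Step 3: lead(10x⁵ − 17x⁴ + 8x³ + 33x² − 77x + 24) ÷ lead(D) = 10x⁵ ÷ 2x³ = 5x². Subtract (5x²)·D = 10x⁵ − 25x⁴ + 40x³ − 25x². Remainder: 8x⁴ − 32x³ + 58x² − 77x + 24.
Step 4: lead(8x⁴ − 32x³ + 58x² − 77x + 24) ÷ lead(D) = 8x⁴ ÷ 2x³ = 4x. Subtract (4x)·D = 8x⁴ − 20x³ + 32x² − 20x. Remainder: −12x³ + 26x² − 57x + 24.
Step 5: lead(−12x³ + 26x² − 57x + 24) ÷ lead(D) = −12x³ ÷ 2x³ = −6. Subtract (−6)·D = −12x³ + 30x² − 48x + 30. Remainder: −4x² − 9x − 6.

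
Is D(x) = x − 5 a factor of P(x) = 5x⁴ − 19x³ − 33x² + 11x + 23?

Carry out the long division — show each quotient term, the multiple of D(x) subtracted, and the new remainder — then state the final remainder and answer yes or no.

R(x) = 3, so D(x) is not a factor of P(x). no

Step 1: lead(5x⁴ − 19x³ − 33x² + 11x + 23) ÷ lead(D) = 5x⁴ ÷ x = 5x³. Subtract (5x³)·D = 5x⁴ − 25x³. Remainder: 6x³ − 33x² + 11x + 23.
Step 2: lead(6x³ − 33x² + 11x + 23) ÷ lead(D) = 6x³ ÷ x = 6x². Subtract (6x²)·D = 6x³ − 30x². Remainder: −3x² + 11x + 23.
Step 3: lead(−3x² + 11x + 23) ÷ lead(D) = −3x² ÷ x = −3x. Subtract (−3x)·D = −3x² + 15x. Remainder: −4x + 23.
Step 4: lead(−4x + 23) ÷ lead(D) = −4x ÷ x = −4. Subtract (−4)·D = −4x + 20. Remainder: 3.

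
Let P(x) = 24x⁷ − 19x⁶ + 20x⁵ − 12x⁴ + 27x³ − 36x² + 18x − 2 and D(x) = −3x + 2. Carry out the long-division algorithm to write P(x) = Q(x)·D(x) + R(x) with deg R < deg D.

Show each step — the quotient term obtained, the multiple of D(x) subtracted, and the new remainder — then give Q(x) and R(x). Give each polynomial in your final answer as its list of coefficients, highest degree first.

Step 1: lead(24x⁷ − 19x⁶ + 20x⁵ − 12x⁴ + 27x³ − 36x² + 18x − 2) ÷ lead(D) = 24x⁷ ÷ −3x = −8x⁶. Subtract (−8x⁶)·D = 24x⁷ − 16x⁶. Remainder: −3x⁶ + 20x⁵ − 12x⁴ + 27x³ − 36x² + 18x − 2.
Step 2: lead(−3x⁶ + 20x⁵ − 12x⁴ + 27x³ − 36x² + 18x − 2) ÷ lead(D) = −3x⁶ ÷ −3x = x⁵. Subtract (x⁵)·D = −3x⁶ + 2x⁵. Remainder: 18x⁵ − 12x⁴ + 27x³ − 36x² + 18x − 2.
Step 3: lead(18x⁵ − 12x⁴ + 27x³ − 36x² + 18x − 2) ÷ lead(D) = 18x⁵ ÷ −3x = −6x⁴. Subtract (−6x⁴)·D = 18x⁵ − 12x⁴. Remainder: 27x³ − 36x² + 18x − 2.
Step 4: lead(27x³ − 36x² + 18x − 2) ÷ lead(D) = 27x³ ÷ −3x = −9x². Subtract (−9x²)·D = 27x³ − 18x². Remainder: −18x² + 18x − 2.
Step 5: lead(−18x² + 18x − 2) ÷ lead(D) = −18x² ÷ −3x = 6x. Subtract (6x)·D = −18x² + 12x. Remainder: 6x − 2.
Step 6: lead(6x − 2) ÷ lead(D) = 6x ÷ −3x = −2. Subtract (−2)·D = 6x − 4. Remainder: 2.

Q = [-8, 1, -6, 0, -9, 6, -2]; R = [2]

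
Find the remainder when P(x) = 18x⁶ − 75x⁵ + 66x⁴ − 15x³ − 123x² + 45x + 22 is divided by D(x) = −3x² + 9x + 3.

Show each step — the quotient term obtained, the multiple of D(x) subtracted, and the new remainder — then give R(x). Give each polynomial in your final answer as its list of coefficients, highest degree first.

R = [9, 1]

Step 1: lead(18x⁶ − 75x⁵ + 66x⁴ − 15x³ − 123x² + 45x + 22) ÷ lead(D) = 18x⁶ ÷ −3x² = −6x⁴. Subtract (−6x⁴)·D = 18x⁶ − 54x⁵ − 18x⁴. Remainder: −21x⁵ + 84x⁴ − 15x³ − 123x² + 45x + 22.
Step 2: lead(−21x⁵ + 84x⁴ − 15x³ − 123x² + 45x + 22) ÷ lead(D) = −21x⁵ ÷ −3x² = 7x³. Subtract (7x³)·D = −21x⁵ + 63x⁴ + 21x³. Remainder: 21x⁴ − 36x³ − 123x² + 45x + 22.
Step 3: lead(21x⁴ − 36x³ − 123x² + 45x + 22) ÷ lead(D) = 21x⁴ ÷ −3x² = −7x². Subtract (−7x²)·D = 21x⁴ − 63x³ − 21x². Remainder: 27x³ − 102x² + 45x + 22.
Step 4: lead(27x³ − 102x² + 45x + 22) ÷ lead(D) = 27x³ ÷ −3x² = −9x. Subtract (−9x)·D = 27x³ − 81x² − 27x. Remainder: −21x² + 72x + 22.
Step 5: lead(−21x² + 72x + 22) ÷ lead(D) = −21x² ÷ −3x² = 7. Subtract (7)·D = −21x² + 63x + 21. Remainder: 9x + 1.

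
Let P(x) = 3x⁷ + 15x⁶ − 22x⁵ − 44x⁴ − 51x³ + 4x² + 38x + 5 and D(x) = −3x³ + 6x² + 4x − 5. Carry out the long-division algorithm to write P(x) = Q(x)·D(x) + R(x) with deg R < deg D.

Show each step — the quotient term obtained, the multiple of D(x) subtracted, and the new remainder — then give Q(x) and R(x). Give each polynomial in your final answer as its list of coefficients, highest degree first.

Step 1: lead(3x⁷ + 15x⁶ − 22x⁵ − 44x⁴ − 51x³ + 4x² + 38x + 5) ÷ lead(D) = 3x⁷ ÷ −3x³ = −x⁴. Subtract (−x⁴)·D = 3x⁷ − 6x⁶ − 4x⁵ + 5x⁴. Remainder: 21x⁶ − 18x⁵ − 49x⁴ − 51x³ + 4x² + 38x + 5.
Step 2: lead(21x⁶ − 18x⁵ − 49x⁴ − 51x³ + 4x² + 38x + 5) ÷ lead(D) = 21x⁶ ÷ −3x³ = −7x³. Subtract (−7x³)·D = 21x⁶ − 42x⁵ − 28x⁴ + 35x³. Remainder: 24x⁵ − 21x⁴ − 86x³ + 4x² + 38x + 5.
Step 3: lead(24x⁵ − 21x⁴ − 86x³ + 4x² + 38x + 5) ÷ lead(D) = 24x⁵ ÷ −3x³ = −8x². Subtract (−8x²)·D = 24x⁵ − 48x⁴ − 32x³ + 40x². Remainder: 27x⁴ − 54x³ − 36x² + 38x + 5.
Step 4: lead(27x⁴ − 54x³ − 36x² + 38x + 5) ÷ lead(D) = 27x⁴ ÷ −3x³ = −9x. Subtract (−9x)·D = 27x⁴ − 54x³ − 36x² + 45x. Remainder: −7x + 5.

Q = [-1, -7, -8, -9, 0]; R = [-7, 5]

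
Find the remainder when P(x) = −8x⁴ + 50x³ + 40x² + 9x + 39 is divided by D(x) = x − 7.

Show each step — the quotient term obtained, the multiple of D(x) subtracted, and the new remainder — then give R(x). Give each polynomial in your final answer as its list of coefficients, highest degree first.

Step 1: lead(−8x⁴ + 50x³ + 40x² + 9x + 39) ÷ lead(D) = −8x⁴ ÷ x = −8x³. Subtract (−8x³)·D = −8x⁴ + 56x³. Remainder: −6x³ + 40x² + 9x + 39.
Step 2: lead(−6x³ + 40x² + 9x + 39) ÷ lead(D) = −6x³ ÷ x = −6x². Subtract (−6x²)·D = −6x³ + 42x². Remainder: −2x² + 9x + 39.
Step 3: lead(−2x² + 9x + 39) ÷ lead(D) = −2x² ÷ x = −2x. Subtract (−2x)·D = −2x² + 14x. Remainder: −5x + 39.
Step 4: lead(−5x + 39) ÷ lead(D) = −5x ÷ x = −5. Subtract (−5)·D = −5x + 35. Remainder: 4.

R = [4]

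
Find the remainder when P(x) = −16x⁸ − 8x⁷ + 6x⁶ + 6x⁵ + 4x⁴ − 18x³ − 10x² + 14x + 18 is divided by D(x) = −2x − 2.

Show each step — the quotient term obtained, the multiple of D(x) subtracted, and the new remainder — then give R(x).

Step 1: lead(−16x⁸ − 8x⁷ + 6x⁶ + 6x⁵ + 4x⁴ − 18x³ − 10x² + 14x + 18) ÷ lead(D) = −16x⁸ ÷ −2x = 8x⁷. Subtract (8x⁷)·D = −16x⁸ − 16x⁷. Remainder: 8x⁷ + 6x⁶ + 6x⁵ + 4x⁴ − 18x³ − 10x² + 14x + 18.
Step 2: lead(8x⁷ + 6x⁶ + 6x⁵ + 4x⁴ − 18x³ − 10x² + 14x + 18) ÷ lead(D) = 8x⁷ ÷ −2x = −4x⁶. Subtract (−4x⁶)·D = 8x⁷ + 8x⁶. Remainder: −2x⁶ + 6x⁵ + 4x⁴ − 18x³ − 10x² + 14x + 18.
Step 3: lead(−2x⁶ + 6x⁵ + 4x⁴ − 18x³ − 10x² + 14x + 18) ÷ lead(D) = −2x⁶ ÷ −2x = x⁵. Subtract (x⁵)·D = −2x⁶ − 2x⁵. Remainder: 8x⁵ + 4x⁴ − 18x³ − 10x² + 14x + 18.
Step 4: lead(8x⁵ + 4x⁴ − 18x³ − 10x² + 14x + 18) ÷ lead(D) = 8x⁵ ÷ −2x = −4x⁴. Subtract (−4x⁴)·D = 8x⁵ + 8x⁴. Remainder: −4x⁴ − 18x³ − 10x² + 14x + 18.
Step 5: lead(−4x⁴ − 18x³ − 10x² + 14x + 18) ÷ lead(D) = −4x⁴ ÷ −2x = 2x³. Subtract (2x³)·D = −4x⁴ − 4x³. Remainder: −14x³ − 10x² + 14x + 18.
Step 6: lead(−14x³ − 10x² + 14x + 18) ÷ lead(D) = −14x³ ÷ −2x = 7x². Subtract (7x²)·D = −14x³ − 14x². Remainder: 4x² + 14x + 18.
Step 7: lead(4x² + 14x + 18) ÷ lead(D) = 4x² ÷ −2x = −2x. Subtract (−2x)·D = 4x² + 4x. Remainder: 10x + 18.
Step 8: lead(10x + 18) ÷ lead(D) = 10x ÷ −2x = −5. Subtract (−5)·D = 10x + 10. Remainder: 8.

R(x) = 8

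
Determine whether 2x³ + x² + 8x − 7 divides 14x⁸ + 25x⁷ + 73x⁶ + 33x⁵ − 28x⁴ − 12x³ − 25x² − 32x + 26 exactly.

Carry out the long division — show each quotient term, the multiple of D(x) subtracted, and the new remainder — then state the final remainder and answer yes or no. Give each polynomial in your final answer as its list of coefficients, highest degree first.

R = [-2], so D(x) is not a factor of P(x). no

Step 1: lead(14x⁸ + 25x⁷ + 73x⁶ + 33x⁵ − 28x⁴ − 12x³ − 25x² − 32x + 26) ÷ lead(D) = 14x⁸ ÷ 2x³ = 7x⁵. Subtract (7x⁵)·D = 14x⁸ + 7x⁷ + 56x⁶ − 49x⁵. Remainder: 18x⁷ + 17x⁶ + 82x⁵ − 28x⁴ − 12x³ − 25x² − 32x + 26.
Step 2: lead(18x⁷ + 17x⁶ + 82x⁵ − 28x⁴ − 12x³ − 25x² − 32x + 26) ÷ lead(D) = 18x⁷ ÷ 2x³ = 9x⁴. Subtract (9x⁴)·D = 18x⁷ + 9x⁶ + 72x⁵ − 63x⁴. Remainder: 8x⁶ + 10x⁵ + 35x⁴ − 12x³ − 25x² − 32x + 26.
Step 3: lead(8x⁶ + 10x⁵ + 35x⁴ − 12x³ − 25x² − 32x + 26) ÷ lead(D) = 8x⁶ ÷ 2x³ = 4x³. Subtract (4x³)·D = 8x⁶ + 4x⁵ + 32x⁴ − 28x³. Remainder: 6x⁵ + 3x⁴ + 16x³ − 25x² − 32x + 26.
Step 4: lead(6x⁵ + 3x⁴ + 16x³ − 25x² − 32x + 26) ÷ lead(D) = 6x⁵ ÷ 2x³ = 3x². Subtract (3x²)·D = 6x⁵ + 3x⁴ + 24x³ − 21x². Remainder: −8x³ − 4x² − 32x + 26.
Step 5: lead(−8x³ − 4x² − 32x + 26) ÷ lead(D) = −8x³ ÷ 2x³ = −4. Subtract (−4)·D = −8x³ − 4x² − 32x + 28. Remainder: −2.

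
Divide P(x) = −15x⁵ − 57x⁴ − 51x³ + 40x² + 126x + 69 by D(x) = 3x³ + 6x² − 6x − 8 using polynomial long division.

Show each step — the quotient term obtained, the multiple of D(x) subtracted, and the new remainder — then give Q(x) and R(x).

Q(x) = −5x² − 9x − 9; R(x) = −3

Step 1: lead(−15x⁵ − 57x⁴ − 51x³ + 40x² + 126x + 69) ÷ lead(D) = −15x⁵ ÷ 3x³ = −5x². Subtract (−5x²)·D = −15x⁵ − 30x⁴ + 30x³ + 40x². Remainder: −27x⁴ − 81x³ + 126x + 69.
Step 2: lead(−27x⁴ − 81x³ + 126x + 69) ÷ lead(D) = −27x⁴ ÷ 3x³ = −9x. Subtract (−9x)·D = −27x⁴ − 54x³ + 54x² + 72x. Remainder: −27x³ − 54x² + 54x + 69.
Step 3: lead(−27x³ − 54x² + 54x + 69) ÷ lead(D) = −27x³ ÷ 3x³ = −9. Subtract (−9)·D = −27x³ − 54x² + 54x + 72. Remainder: −3.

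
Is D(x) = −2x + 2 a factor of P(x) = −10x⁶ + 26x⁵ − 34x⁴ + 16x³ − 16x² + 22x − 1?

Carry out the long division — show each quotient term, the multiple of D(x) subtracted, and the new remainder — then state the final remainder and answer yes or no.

Step 1: lead(−10x⁶ + 26x⁵ − 34x⁴ + 16x³ − 16x² + 22x − 1) ÷ lead(D) = −10x⁶ ÷ −2x = 5x⁵. Subtract (5x⁵)·D = −10x⁶ + 10x⁵. Remainder: 16x⁵ − 34x⁴ + 16x³ − 16x² + 22x − 1.
Step 2: lead(16x⁵ − 34x⁴ + 16x³ − 16x² + 22x − 1) ÷ lead(D) = 16x⁵ ÷ −2x = −8x⁴. Subtract (−8x⁴)·D = 16x⁵ − 16x⁴. Remainder: −18x⁴ + 16x³ − 16x² + 22x − 1.
Step 3: lead(−18x⁴ + 16x³ − 16x² + 22x − 1) ÷ lead(D) = −18x⁴ ÷ −2x = 9x³. Subtract (9x³)·D = −18x⁴ + 18x³. Remainder: −2x³ − 16x² + 22x − 1.
Step 4: lead(−2x³ − 16x² + 22x − 1) ÷ lead(D) = −2x³ ÷ −2x = x². Subtract (x²)·D = −2x³ + 2x². Remainder: −18x² + 22x − 1.
Step 5: lead(−18x² + 22x − 1) ÷ lead(D) = −18x² ÷ −2x = 9x. Subtract (9x)·D = −18x² + 18x. Remainder: 4x − 1.
Step 6: lead(4x − 1) ÷ lead(D) = 4x ÷ −2x = −2. Subtract (−2)·D = 4x − 4. Remainder: 3.

R(x) = 3, so D(x) is not a factor of P(x). no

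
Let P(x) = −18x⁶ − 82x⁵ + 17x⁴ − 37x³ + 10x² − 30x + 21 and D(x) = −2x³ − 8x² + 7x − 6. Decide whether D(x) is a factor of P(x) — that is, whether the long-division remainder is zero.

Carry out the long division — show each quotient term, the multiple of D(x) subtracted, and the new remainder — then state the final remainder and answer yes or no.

Step 1: lead(−18x⁶ − 82x⁵ + 17x⁴ − 37x³ + 10x² − 30x + 21) ÷ lead(D) = −18x⁶ ÷ −2x³ = 9x³. Subtract (9x³)·D = −18x⁶ − 72x⁵ + 63x⁴ − 54x³. Remainder: −10x⁵ − 46x⁴ + 17x³ + 10x² − 30x + 21.
Step 2: lead(−10x⁵ − 46x⁴ + 17x³ + 10x² − 30x + 21) ÷ lead(D) = −10x⁵ ÷ −2x³ = 5x². Subtract (5x²)·D = −10x⁵ − 40x⁴ + 35x³ − 30x². Remainder: −6x⁴ − 18x³ + 40x² − 30x + 21.
Step 3: lead(−6x⁴ − 18x³ + 40x² − 30x + 21) ÷ lead(D) = −6x⁴ ÷ −2x³ = 3x. Subtract (3x)·D = −6x⁴ − 24x³ + 21x² − 18x. Remainder: 6x³ + 19x² − 12x + 21.
Step 4: lead(6x³ + 19x² − 12x + 21) ÷ lead(D) = 6x³ ÷ −2x³ = −3. Subtract (−3)·D = 6x³ + 24x² − 21x + 18. Remainder: −5x² + 9x + 3.

R(x) = −5x² + 9x + 3, so D(x) is not a factor of P(x). no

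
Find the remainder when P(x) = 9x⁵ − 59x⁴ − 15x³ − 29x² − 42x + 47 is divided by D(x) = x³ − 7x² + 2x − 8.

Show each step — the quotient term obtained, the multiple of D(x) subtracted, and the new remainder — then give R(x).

R(x) = 7

Step 1: lead(9x⁵ − 59x⁴ − 15x³ − 29x² − 42x + 47) ÷ lead(D) = 9x⁵ ÷ x³ = 9x². Subtract (9x²)·D = 9x⁵ − 63x⁴ + 18x³ − 72x². Remainder: 4x⁴ − 33x³ + 43x² − 42x + 47.
Step 2: lead(4x⁴ − 33x³ + 43x² − 42x + 47) ÷ lead(D) = 4x⁴ ÷ x³ = 4x. Subtract (4x)·D = 4x⁴ − 28x³ + 8x² − 32x. Remainder: −5x³ + 35x² − 10x + 47.
Step 3: lead(−5x³ + 35x² − 10x + 47) ÷ lead(D) = −5x³ ÷ x³ = −5. Subtract (−5)·D = −5x³ + 35x² − 10x + 40. Remainder: 7.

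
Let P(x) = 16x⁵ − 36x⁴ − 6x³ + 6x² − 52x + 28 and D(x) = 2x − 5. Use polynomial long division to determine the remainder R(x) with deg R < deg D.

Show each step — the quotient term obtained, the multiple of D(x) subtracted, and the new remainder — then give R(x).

R(x) = −2

Step 1: lead(16x⁵ − 36x⁴ − 6x³ + 6x² − 52x + 28) ÷ lead(D) = 16x⁵ ÷ 2x = 8x⁴. Subtract (8x⁴)·D = 16x⁵ − 40x⁴. Remainder: 4x⁴ − 6x³ + 6x² − 52x + 28.
Step 2: lead(4x⁴ − 6x³ + 6x² − 52x + 28) ÷ lead(D) = 4x⁴ ÷ 2x = 2x³. Subtract (2x³)·D = 4x⁴ − 10x³. Remainder: 4x³ + 6x² − 52x + 28.
Step 3: lead(4x³ + 6x² − 52x + 28) ÷ lead(D) = 4x³ ÷ 2x = 2x². Subtract (2x²)·D = 4x³ − 10x². Remainder: 16x² − 52x + 28.
Step 4: lead(16x² − 52x + 28) ÷ lead(D) = 16x² ÷ 2x = 8x. Subtract (8x)·D = 16x² − 40x. Remainder: −12x + 28.
Step 5: lead(−12x + 28) ÷ lead(D) = −12x ÷ 2x = −6. Subtract (−6)·D = −12x + 30. Remainder: −2.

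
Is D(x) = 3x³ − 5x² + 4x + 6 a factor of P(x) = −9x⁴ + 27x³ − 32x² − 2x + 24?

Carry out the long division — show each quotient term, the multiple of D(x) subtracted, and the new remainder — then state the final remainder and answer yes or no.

R(x) = 0, so D(x) is a factor of P(x). yes

Step 1: lead(−9x⁴ + 27x³ − 32x² − 2x + 24) ÷ lead(D) = −9x⁴ ÷ 3x³ = −3x. Subtract (−3x)·D = −9x⁴ + 15x³ − 12x² − 18x. Remainder: 12x³ − 20x² + 16x + 24.
Step 2: lead(12x³ − 20x² + 16x + 24) ÷ lead(D) = 12x³ ÷ 3x³ = 4. Subtract (4)·D = 12x³ − 20x² + 16x + 24. Remainder: 0.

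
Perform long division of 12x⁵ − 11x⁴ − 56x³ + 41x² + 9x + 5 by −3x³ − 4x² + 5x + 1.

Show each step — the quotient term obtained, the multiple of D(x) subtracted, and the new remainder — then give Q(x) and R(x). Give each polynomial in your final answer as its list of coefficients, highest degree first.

Q = [-4, 9, 0]; R = [5]

Step 1: lead(12x⁵ − 11x⁴ − 56x³ + 41x² + 9x + 5) ÷ lead(D) = 12x⁵ ÷ −3x³ = −4x². Subtract (−4x²)·D = 12x⁵ + 16x⁴ − 20x³ − 4x². Remainder: −27x⁴ − 36x³ + 45x² + 9x + 5.
Step 2: lead(−27x⁴ − 36x³ + 45x² + 9x + 5) ÷ lead(D) = −27x⁴ ÷ −3x³ = 9x. Subtract (9x)·D = −27x⁴ − 36x³ + 45x² + 9x. Remainder: 5.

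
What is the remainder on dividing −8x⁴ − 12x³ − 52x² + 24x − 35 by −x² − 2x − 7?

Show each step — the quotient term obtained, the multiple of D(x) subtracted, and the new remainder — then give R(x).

R(x) = 4x − 7

Step 1: lead(−8x⁴ − 12x³ − 52x² + 24x − 35) ÷ lead(D) = −8x⁴ ÷ −x² = 8x². Subtract (8x²)·D = −8x⁴ − 16x³ − 56x². Remainder: 4x³ + 4x² + 24x − 35.
Step 2: lead(4x³ + 4x² + 24x − 35) ÷ lead(D) = 4x³ ÷ −x² = −4x. Subtract (−4x)·D = 4x³ + 8x² + 28x. Remainder: −4x² − 4x − 35.
Step 3: lead(−4x² − 4x − 35) ÷ lead(D) = −4x² ÷ −x² = 4. Subtract (4)·D = −4x² − 8x − 28. Remainder: 4x − 7.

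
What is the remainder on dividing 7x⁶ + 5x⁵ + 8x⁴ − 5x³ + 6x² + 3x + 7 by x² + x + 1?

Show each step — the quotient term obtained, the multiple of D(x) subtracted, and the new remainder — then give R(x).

Step 1: lead(7x⁶ + 5x⁵ + 8x⁴ − 5x³ + 6x² + 3x + 7) ÷ lead(D) = 7x⁶ ÷ x² = 7x⁴. Subtract (7x⁴)·D = 7x⁶ + 7x⁵ + 7x⁴. Remainder: −2x⁵ + x⁴ − 5x³ + 6x² + 3x + 7.
Step 2: lead(−2x⁵ + x⁴ − 5x³ + 6x² + 3x + 7) ÷ lead(D) = −2x⁵ ÷ x² = −2x³. Subtract (−2x³)·D = −2x⁵ − 2x⁴ − 2x³. Remainder: 3x⁴ − 3x³ + 6x² + 3x + 7.
Step 3: lead(3x⁴ − 3x³ + 6x² + 3x + 7) ÷ lead(D) = 3x⁴ ÷ x² = 3x². Subtract (3x²)·D = 3x⁴ + 3x³ + 3x². Remainder: −6x³ + 3x² + 3x + 7.
Step 4: lead(−6x³ + 3x² + 3x + 7) ÷ lead(D) = −6x³ ÷ x² = −6x. Subtract (−6x)·D = −6x³ − 6x² − 6x. Remainder: 9x² + 9x + 7.
Step 5: lead(9x² + 9x + 7) ÷ lead(D) = 9x² ÷ x² = 9. Subtract (9)·D = 9x² + 9x + 9. Remainder: −2.

R(x) = −2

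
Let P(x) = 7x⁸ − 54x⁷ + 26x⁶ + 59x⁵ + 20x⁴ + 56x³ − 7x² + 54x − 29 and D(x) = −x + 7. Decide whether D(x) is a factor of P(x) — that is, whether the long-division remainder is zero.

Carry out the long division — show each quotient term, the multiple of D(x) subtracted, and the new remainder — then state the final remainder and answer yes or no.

Step 1: lead(7x⁸ − 54x⁷ + 26x⁶ + 59x⁵ + 20x⁴ + 56x³ − 7x² + 54x − 29) ÷ lead(D) = 7x⁸ ÷ −x = −7x⁷. Subtract (−7x⁷)·D = 7x⁸ − 49x⁷. Remainder: −5x⁷ + 26x⁶ + 59x⁵ + 20x⁴ + 56x³ − 7x² + 54x − 29.
Step 2: lead(−5x⁷ + 26x⁶ + 59x⁵ + 20x⁴ + 56x³ − 7x² + 54x − 29) ÷ lead(D) = −5x⁷ ÷ −x = 5x⁶. Subtract (5x⁶)·D = −5x⁷ + 35x⁶. Remainder: −9x⁶ + 59x⁵ + 20x⁴ + 56x³ − 7x² + 54x − 29.
Step 3: lead(−9x⁶ + 59x⁵ + 20x⁴ + 56x³ − 7x² + 54x − 29) ÷ lead(D) = −9x⁶ ÷ −x = 9x⁵. Subtract (9x⁵)·D = −9x⁶ + 63x⁵. Remainder: −4x⁵ + 20x⁴ + 56x³ − 7x² + 54x − 29.
Step 4: lead(−4x⁵ + 20x⁴ + 56x³ − 7x² + 54x − 29) ÷ lead(D) = −4x⁵ ÷ −x = 4x⁴. Subtract (4x⁴)·D = −4x⁵ + 28x⁴. Remainder: −8x⁴ + 56x³ − 7x² + 54x − 29.
Step 5: lead(−8x⁴ + 56x³ − 7x² + 54x − 29) ÷ lead(D) = −8x⁴ ÷ −x = 8x³. Subtract (8x³)·D = −8x⁴ + 56x³. Remainder: −7x² + 54x − 29.
Step 6: lead(−7x² + 54x − 29) ÷ lead(D) = −7x² ÷ −x = 7x. Subtract (7x)·D = −7x² + 49x. Remainder: 5x − 29.
Step 7: lead(5x − 29) ÷ lead(D) = 5x ÷ −x = −5. Subtract (−5)·D = 5x − 35. Remainder: 6.

R(x) = 6, so D(x) is not a factor of P(x). no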